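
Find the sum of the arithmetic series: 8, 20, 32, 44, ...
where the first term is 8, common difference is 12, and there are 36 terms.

Sₙ = n/2 × (first + last)
Last term = a + (n-1)d = 8 + (36-1)×12 = 428
S_36 = 36/2 × (8 + 428)
S_36 = 36/2 × 436 = 7848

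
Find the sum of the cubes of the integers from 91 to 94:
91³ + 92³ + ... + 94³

Use ∑_{k=1}^{n} k³ = [n(n+1)/2]², then subtract the first 90 terms.
∑_{k=1}^{94} k³ = [94×95/2]² = 4465² = 19936225
∑_{k=1}^{90} k³ = [90×91/2]² = 4095² = 16769025
∑_{k=91}^{94} k³ = 19936225 - 16769025 = 3167200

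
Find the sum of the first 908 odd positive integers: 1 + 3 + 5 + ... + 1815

Sum of first n odd numbers = n²
= 908²
= 824464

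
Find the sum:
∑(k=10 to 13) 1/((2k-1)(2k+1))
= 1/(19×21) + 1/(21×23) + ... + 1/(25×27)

Partial fractions: 1/((2k-1)(2k+1)) = (1/2)[1/(2k-1) - 1/(2k+1)]
The series telescopes:
= (1/2)[1/19 - 1/27]
= 4/513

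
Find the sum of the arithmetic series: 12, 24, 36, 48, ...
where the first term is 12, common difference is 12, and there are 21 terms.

Sₙ = n/2 × (first + last)
Last term = a + (n-1)d = 12 + (21-1)×12 = 252
S_21 = 21/2 × (12 + 252)
S_21 = 21/2 × 264 = 2772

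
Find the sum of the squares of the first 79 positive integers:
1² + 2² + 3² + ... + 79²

Formula: ∑k² = n(n+1)(2n+1)/6
= 79×80×159/6
= 1004880/6
= 167480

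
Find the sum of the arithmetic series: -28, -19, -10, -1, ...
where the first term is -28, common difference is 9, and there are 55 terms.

Sₙ = n/2 × (first + last)
Last term = a + (n-1)d = -28 + (55-1)×9 = 458
S_55 = 55/2 × (-28 + 458)
S_55 = 55/2 × 430 = 11825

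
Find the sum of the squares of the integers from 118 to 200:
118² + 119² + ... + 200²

Use ∑_{k=1}^{n} k² = n(n+1)(2n+1)/6, then subtract the first 117 terms.
∑_{k=1}^{200} k² = 200×201×401/6 = 2686700
∑_{k=1}^{117} k² = 117×118×235/6 = 540735
∑_{k=118}^{200} k² = 2686700 - 540735 = 2145965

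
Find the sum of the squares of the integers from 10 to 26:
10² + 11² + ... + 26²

Use ∑_{k=1}^{n} k² = n(n+1)(2n+1)/6, then subtract the first 9 terms.
∑_{k=1}^{26} k² = 26×27×53/6 = 6201
∑_{k=1}^{9} k² = 9×10×19/6 = 285
∑_{k=10}^{26} k² = 6201 - 285 = 5916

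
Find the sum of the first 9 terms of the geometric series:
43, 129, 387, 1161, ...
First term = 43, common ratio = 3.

Sₙ = a(1 - rⁿ) / (1 - r)
S_9 = 43(1 - 3^9) / (1 - 3)
S_9 = 43(1 - 19683) / (-2)
S_9 = 423163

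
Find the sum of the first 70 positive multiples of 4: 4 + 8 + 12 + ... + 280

Factor out 4: = 4(1 + 2 + ... + 70) = 4 × n(n+1)/2
= 4 × 70×71/2
= 4 × 2485
= 9940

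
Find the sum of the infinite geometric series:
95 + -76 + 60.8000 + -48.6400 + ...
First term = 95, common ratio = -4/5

For |r| < 1, S = a / (1 - r)
S = 95 / (1 - (-4/5))
S = 95 / (9/5)
S = 475/9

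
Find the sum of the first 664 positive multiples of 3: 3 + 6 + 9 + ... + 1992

Factor out 3: = 3(1 + 2 + ... + 664) = 3 × n(n+1)/2
= 3 × 664×665/2
= 3 × 220780
= 662340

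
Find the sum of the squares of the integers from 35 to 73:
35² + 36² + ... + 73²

Use ∑_{k=1}^{n} k² = n(n+1)(2n+1)/6, then subtract the first 34 terms.
∑_{k=1}^{73} k² = 73×74×147/6 = 132349
∑_{k=1}^{34} k² = 34×35×69/6 = 13685
∑_{k=35}^{73} k² = 132349 - 13685 = 118664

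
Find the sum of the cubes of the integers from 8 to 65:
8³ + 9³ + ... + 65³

Use ∑_{k=1}^{n} k³ = [n(n+1)/2]², then subtract the first 7 terms.
∑_{k=1}^{65} k³ = [65×66/2]² = 2145² = 4601025
∑_{k=1}^{7} k³ = [7×8/2]² = 28² = 784
∑_{k=8}^{65} k³ = 4601025 - 784 = 4600241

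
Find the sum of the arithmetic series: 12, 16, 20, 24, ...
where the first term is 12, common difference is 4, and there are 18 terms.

Sₙ = n/2 × (first + last)
Last term = a + (n-1)d = 12 + (18-1)×4 = 80
S_18 = 18/2 × (12 + 80)
S_18 = 18/2 × 92 = 828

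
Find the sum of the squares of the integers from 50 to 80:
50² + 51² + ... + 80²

Use ∑_{k=1}^{n} k² = n(n+1)(2n+1)/6, then subtract the first 49 terms.
∑_{k=1}^{80} k² = 80×81×161/6 = 173880
∑_{k=1}^{49} k² = 49×50×99/6 = 40425
∑_{k=50}^{80} k² = 173880 - 40425 = 133455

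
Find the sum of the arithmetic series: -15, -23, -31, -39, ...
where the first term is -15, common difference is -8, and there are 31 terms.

Sₙ = n/2 × (first + last)
Last term = a + (n-1)d = -15 + (31-1)×(-8) = -255
S_31 = 31/2 × (-15 + (-255))
S_31 = 31/2 × (-270) = -4185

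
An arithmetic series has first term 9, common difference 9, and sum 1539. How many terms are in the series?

Using S = n/2 × [2a + (n-1)d]
1539 = n/2 × [2(9) + (n-1)(9)]
1539 = n/2 × [18 + 9n - 9]
3078 = n × [9 + 9n]
9n² + (9)n - 3078 = 0
Discriminant: Δ = (9)² - 4(9)(-3078) = 81 + 110808 = 110889
√Δ = 333
n = [-(9) + √Δ] / (2·9) = (-9 + 333) / 18 = 324 / 18 = 18
(The negative root is discarded since n must be a positive integer.)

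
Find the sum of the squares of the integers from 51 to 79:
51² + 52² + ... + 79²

Use ∑_{k=1}^{n} k² = n(n+1)(2n+1)/6, then subtract the first 50 terms.
∑_{k=1}^{79} k² = 79×80×159/6 = 167480
∑_{k=1}^{50} k² = 50×51×101/6 = 42925
∑_{k=51}^{79} k² = 167480 - 42925 = 124555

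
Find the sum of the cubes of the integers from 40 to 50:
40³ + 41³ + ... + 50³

Use ∑_{k=1}^{n} k³ = [n(n+1)/2]², then subtract the first 39 terms.
∑_{k=1}^{50} k³ = [50×51/2]² = 1275² = 1625625
∑_{k=1}^{39} k³ = [39×40/2]² = 780² = 608400
∑_{k=40}^{50} k³ = 1625625 - 608400 = 1017225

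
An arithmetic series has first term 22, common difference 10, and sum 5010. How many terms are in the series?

Using S = n/2 × [2a + (n-1)d]
5010 = n/2 × [2(22) + (n-1)(10)]
5010 = n/2 × [44 + 10n - 10]
10020 = n × [34 + 10n]
10n² + (34)n - 10020 = 0
Discriminant: Δ = (34)² - 4(10)(-10020) = 1156 + 400800 = 401956
√Δ = 634
n = [-(34) + √Δ] / (2·10) = (-34 + 634) / 20 = 600 / 20 = 30
(The negative root is discarded since n must be a positive integer.)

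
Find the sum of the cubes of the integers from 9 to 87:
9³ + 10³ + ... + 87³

Use ∑_{k=1}^{n} k³ = [n(n+1)/2]², then subtract the first 8 terms.
∑_{k=1}^{87} k³ = [87×88/2]² = 3828² = 14653584
∑_{k=1}^{8} k³ = [8×9/2]² = 36² = 1296
∑_{k=9}^{87} k³ = 14653584 - 1296 = 14652288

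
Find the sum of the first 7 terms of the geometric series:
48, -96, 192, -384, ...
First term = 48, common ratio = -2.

Sₙ = a(1 - rⁿ) / (1 - r)
S_7 = 48(1 - (-2)^7) / (1 - (-2))
S_7 = 48(1 - (-128)) / (3)
S_7 = 2064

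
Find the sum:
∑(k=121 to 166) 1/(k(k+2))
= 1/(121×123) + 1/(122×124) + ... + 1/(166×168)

Partial fractions: 1/(k(k+2)) = (1/2)[1/k - 1/(k+2)]
Telescoping leaves the first two and last two terms:
= (1/2)[1/121 + 1/122 - 1/167 - 1/168]
= 936169/414162672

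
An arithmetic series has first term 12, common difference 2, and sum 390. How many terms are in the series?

Using S = n/2 × [2a + (n-1)d]
390 = n/2 × [2(12) + (n-1)(2)]
390 = n/2 × [24 + 2n - 2]
780 = n × [22 + 2n]
2n² + (22)n - 780 = 0
Discriminant: Δ = (22)² - 4(2)(-780) = 484 + 6240 = 6724
√Δ = 82
n = [-(22) + √Δ] / (2·2) = (-22 + 82) / 4 = 60 / 4 = 15
(The negative root is discarded since n must be a positive integer.)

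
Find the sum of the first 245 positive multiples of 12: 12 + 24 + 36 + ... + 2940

Factor out 12: = 12(1 + 2 + ... + 245) = 12 × n(n+1)/2
= 12 × 245×246/2
= 12 × 30135
= 361620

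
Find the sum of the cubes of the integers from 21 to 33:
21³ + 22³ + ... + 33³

Use ∑_{k=1}^{n} k³ = [n(n+1)/2]², then subtract the first 20 terms.
∑_{k=1}^{33} k³ = [33×34/2]² = 561² = 314721
∑_{k=1}^{20} k³ = [20×21/2]² = 210² = 44100
∑_{k=21}^{33} k³ = 314721 - 44100 = 270621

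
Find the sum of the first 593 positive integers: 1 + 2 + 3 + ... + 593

Formula: ∑k = n(n+1)/2
= 593×594/2
= 352242/2
= 176121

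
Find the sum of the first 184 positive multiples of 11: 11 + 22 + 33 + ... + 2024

Factor out 11: = 11(1 + 2 + ... + 184) = 11 × n(n+1)/2
= 11 × 184×185/2
= 11 × 17020
= 187220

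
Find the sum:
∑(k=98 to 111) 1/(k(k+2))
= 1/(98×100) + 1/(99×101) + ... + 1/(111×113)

Partial fractions: 1/(k(k+2)) = (1/2)[1/k - 1/(k+2)]
Telescoping leaves the first two and last two terms:
= (1/2)[1/98 + 1/99 - 1/112 - 1/113]
= 22163/17541216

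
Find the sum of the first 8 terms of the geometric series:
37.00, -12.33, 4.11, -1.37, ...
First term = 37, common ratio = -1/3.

Sₙ = a(1 - rⁿ) / (1 - r)
S_8 = 37(1 - (-1/3)^8) / (1 - (-1/3))
S_8 = 37(1 - (1/6561)) / (4/3)
S_8 = 60680/2187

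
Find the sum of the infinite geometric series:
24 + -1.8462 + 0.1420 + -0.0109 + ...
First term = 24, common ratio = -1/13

For |r| < 1, S = a / (1 - r)
S = 24 / (1 - (-1/13))
S = 24 / (14/13)
S = 156/7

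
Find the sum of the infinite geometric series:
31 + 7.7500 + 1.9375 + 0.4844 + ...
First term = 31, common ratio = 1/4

For |r| < 1, S = a / (1 - r)
S = 31 / (1 - (1/4))
S = 31 / (3/4)
S = 124/3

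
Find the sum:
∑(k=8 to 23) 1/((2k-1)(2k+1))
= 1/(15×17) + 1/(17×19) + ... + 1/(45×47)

Partial fractions: 1/((2k-1)(2k+1)) = (1/2)[1/(2k-1) - 1/(2k+1)]
The series telescopes:
= (1/2)[1/15 - 1/47]
= 16/705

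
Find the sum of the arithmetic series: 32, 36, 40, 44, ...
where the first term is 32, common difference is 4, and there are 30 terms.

Sₙ = n/2 × (first + last)
Last term = a + (n-1)d = 32 + (30-1)×4 = 148
S_30 = 30/2 × (32 + 148)
S_30 = 30/2 × 180 = 2700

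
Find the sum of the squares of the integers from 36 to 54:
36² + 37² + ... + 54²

Use ∑_{k=1}^{n} k² = n(n+1)(2n+1)/6, then subtract the first 35 terms.
∑_{k=1}^{54} k² = 54×55×109/6 = 53955
∑_{k=1}^{35} k² = 35×36×71/6 = 14910
∑_{k=36}^{54} k² = 53955 - 14910 = 39045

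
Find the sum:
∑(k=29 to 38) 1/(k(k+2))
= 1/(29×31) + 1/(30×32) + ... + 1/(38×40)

Partial fractions: 1/(k(k+2)) = (1/2)[1/k - 1/(k+2)]
Telescoping leaves the first two and last two terms:
= (1/2)[1/29 + 1/30 - 1/39 - 1/40]
= 259/30160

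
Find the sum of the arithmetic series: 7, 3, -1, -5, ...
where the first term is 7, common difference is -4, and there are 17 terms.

Sₙ = n/2 × (first + last)
Last term = a + (n-1)d = 7 + (17-1)×(-4) = -57
S_17 = 17/2 × (7 + (-57))
S_17 = 17/2 × (-50) = -425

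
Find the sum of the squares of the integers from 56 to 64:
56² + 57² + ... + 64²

Use ∑_{k=1}^{n} k² = n(n+1)(2n+1)/6, then subtract the first 55 terms.
∑_{k=1}^{64} k² = 64×65×129/6 = 89440
∑_{k=1}^{55} k² = 55×56×111/6 = 56980
∑_{k=56}^{64} k² = 89440 - 56980 = 32460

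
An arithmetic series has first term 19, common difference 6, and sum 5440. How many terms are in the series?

Using S = n/2 × [2a + (n-1)d]
5440 = n/2 × [2(19) + (n-1)(6)]
5440 = n/2 × [38 + 6n - 6]
10880 = n × [32 + 6n]
6n² + (32)n - 10880 = 0
Discriminant: Δ = (32)² - 4(6)(-10880) = 1024 + 261120 = 262144
√Δ = 512
n = [-(32) + √Δ] / (2·6) = (-32 + 512) / 12 = 480 / 12 = 40
(The negative root is discarded since n must be a positive integer.)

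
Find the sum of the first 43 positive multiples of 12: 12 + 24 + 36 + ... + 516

Factor out 12: = 12(1 + 2 + ... + 43) = 12 × n(n+1)/2
= 12 × 43×44/2
= 12 × 946
= 11352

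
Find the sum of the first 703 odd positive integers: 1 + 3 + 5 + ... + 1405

Sum of first n odd numbers = n²
= 703²
= 494209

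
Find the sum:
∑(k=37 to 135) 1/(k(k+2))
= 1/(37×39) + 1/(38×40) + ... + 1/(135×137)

Partial fractions: 1/(k(k+2)) = (1/2)[1/k - 1/(k+2)]
Telescoping leaves the first two and last two terms:
= (1/2)[1/37 + 1/38 - 1/136 - 1/137]
= 506781/26196592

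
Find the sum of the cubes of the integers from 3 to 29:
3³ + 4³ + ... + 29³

Use ∑_{k=1}^{n} k³ = [n(n+1)/2]², then subtract the first 2 terms.
∑_{k=1}^{29} k³ = [29×30/2]² = 435² = 189225
∑_{k=1}^{2} k³ = [2×3/2]² = 3² = 9
∑_{k=3}^{29} k³ = 189225 - 9 = 189216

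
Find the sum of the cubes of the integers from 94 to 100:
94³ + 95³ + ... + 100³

Use ∑_{k=1}^{n} k³ = [n(n+1)/2]², then subtract the first 93 terms.
∑_{k=1}^{100} k³ = [100×101/2]² = 5050² = 25502500
∑_{k=1}^{93} k³ = [93×94/2]² = 4371² = 19105641
∑_{k=94}^{100} k³ = 25502500 - 19105641 = 6396859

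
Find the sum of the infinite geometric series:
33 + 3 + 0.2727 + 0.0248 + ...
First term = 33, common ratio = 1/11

For |r| < 1, S = a / (1 - r)
S = 33 / (1 - (1/11))
S = 33 / (10/11)
S = 363/10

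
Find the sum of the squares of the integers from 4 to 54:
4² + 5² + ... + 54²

Use ∑_{k=1}^{n} k² = n(n+1)(2n+1)/6, then subtract the first 3 terms.
∑_{k=1}^{54} k² = 54×55×109/6 = 53955
∑_{k=1}^{3} k² = 3×4×7/6 = 14
∑_{k=4}^{54} k² = 53955 - 14 = 53941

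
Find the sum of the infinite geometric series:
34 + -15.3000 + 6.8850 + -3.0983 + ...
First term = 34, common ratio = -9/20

For |r| < 1, S = a / (1 - r)
S = 34 / (1 - (-9/20))
S = 34 / (29/20)
S = 680/29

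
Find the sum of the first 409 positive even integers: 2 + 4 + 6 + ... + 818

Sum of first n even numbers = n(n+1)
= 409×410
= 167690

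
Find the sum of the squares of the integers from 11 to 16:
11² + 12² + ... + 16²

Use ∑_{k=1}^{n} k² = n(n+1)(2n+1)/6, then subtract the first 10 terms.
∑_{k=1}^{16} k² = 16×17×33/6 = 1496
∑_{k=1}^{10} k² = 10×11×21/6 = 385
∑_{k=11}^{16} k² = 1496 - 385 = 1111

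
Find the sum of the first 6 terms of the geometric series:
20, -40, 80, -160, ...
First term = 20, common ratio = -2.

Sₙ = a(1 - rⁿ) / (1 - r)
S_6 = 20(1 - (-2)^6) / (1 - (-2))
S_6 = 20(1 - 64) / (3)
S_6 = -420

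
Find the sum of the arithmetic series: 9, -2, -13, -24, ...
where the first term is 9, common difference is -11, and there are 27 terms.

Sₙ = n/2 × (first + last)
Last term = a + (n-1)d = 9 + (27-1)×(-11) = -277
S_27 = 27/2 × (9 + (-277))
S_27 = 27/2 × (-268) = -3618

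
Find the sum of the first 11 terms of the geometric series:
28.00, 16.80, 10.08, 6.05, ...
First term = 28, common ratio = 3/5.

Sₙ = a(1 - rⁿ) / (1 - r)
S_11 = 28(1 - (3/5)^11) / (1 - (3/5))
S_11 = 28(1 - (177147/48828125)) / (2/5)
S_11 = 681113692/9765625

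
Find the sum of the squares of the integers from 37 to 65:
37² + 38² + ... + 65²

Use ∑_{k=1}^{n} k² = n(n+1)(2n+1)/6, then subtract the first 36 terms.
∑_{k=1}^{65} k² = 65×66×131/6 = 93665
∑_{k=1}^{36} k² = 36×37×73/6 = 16206
∑_{k=37}^{65} k² = 93665 - 16206 = 77459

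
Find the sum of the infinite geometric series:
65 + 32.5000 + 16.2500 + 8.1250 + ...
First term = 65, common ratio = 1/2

For |r| < 1, S = a / (1 - r)
S = 65 / (1 - (1/2))
S = 65 / (1/2)
S = 130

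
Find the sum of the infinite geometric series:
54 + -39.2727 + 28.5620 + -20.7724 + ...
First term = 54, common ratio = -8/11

For |r| < 1, S = a / (1 - r)
S = 54 / (1 - (-8/11))
S = 54 / (19/11)
S = 594/19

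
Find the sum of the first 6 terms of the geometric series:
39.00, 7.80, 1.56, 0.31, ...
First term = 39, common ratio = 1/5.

Sₙ = a(1 - rⁿ) / (1 - r)
S_6 = 39(1 - (1/5)^6) / (1 - (1/5))
S_6 = 39(1 - (1/15625)) / (4/5)
S_6 = 152334/3125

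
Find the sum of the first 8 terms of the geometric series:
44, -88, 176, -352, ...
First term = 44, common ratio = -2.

Sₙ = a(1 - rⁿ) / (1 - r)
S_8 = 44(1 - (-2)^8) / (1 - (-2))
S_8 = 44(1 - 256) / (3)
S_8 = -3740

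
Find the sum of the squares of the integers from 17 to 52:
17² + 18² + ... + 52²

Use ∑_{k=1}^{n} k² = n(n+1)(2n+1)/6, then subtract the first 16 terms.
∑_{k=1}^{52} k² = 52×53×105/6 = 48230
∑_{k=1}^{16} k² = 16×17×33/6 = 1496
∑_{k=17}^{52} k² = 48230 - 1496 = 46734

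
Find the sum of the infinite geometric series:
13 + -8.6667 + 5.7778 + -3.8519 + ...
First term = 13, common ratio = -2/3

For |r| < 1, S = a / (1 - r)
S = 13 / (1 - (-2/3))
S = 13 / (5/3)
S = 39/5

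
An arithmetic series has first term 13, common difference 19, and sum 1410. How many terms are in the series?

Using S = n/2 × [2a + (n-1)d]
1410 = n/2 × [2(13) + (n-1)(19)]
1410 = n/2 × [26 + 19n - 19]
2820 = n × [7 + 19n]
19n² + (7)n - 2820 = 0
Discriminant: Δ = (7)² - 4(19)(-2820) = 49 + 214320 = 214369
√Δ = 463
n = [-(7) + √Δ] / (2·19) = (-7 + 463) / 38 = 456 / 38 = 12
(The negative root is discarded since n must be a positive integer.)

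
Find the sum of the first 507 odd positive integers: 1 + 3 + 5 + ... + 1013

Sum of first n odd numbers = n²
= 507²
= 257049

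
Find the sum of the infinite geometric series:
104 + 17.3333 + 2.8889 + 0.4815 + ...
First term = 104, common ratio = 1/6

For |r| < 1, S = a / (1 - r)
S = 104 / (1 - (1/6))
S = 104 / (5/6)
S = 624/5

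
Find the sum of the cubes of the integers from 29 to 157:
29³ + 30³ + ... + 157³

Use ∑_{k=1}^{n} k³ = [n(n+1)/2]², then subtract the first 28 terms.
∑_{k=1}^{157} k³ = [157×158/2]² = 12403² = 153834409
∑_{k=1}^{28} k³ = [28×29/2]² = 406² = 164836
∑_{k=29}^{157} k³ = 153834409 - 164836 = 153669573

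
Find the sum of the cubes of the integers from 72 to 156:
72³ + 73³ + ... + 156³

Use ∑_{k=1}^{n} k³ = [n(n+1)/2]², then subtract the first 71 terms.
∑_{k=1}^{156} k³ = [156×157/2]² = 12246² = 149964516
∑_{k=1}^{71} k³ = [71×72/2]² = 2556² = 6533136
∑_{k=72}^{156} k³ = 149964516 - 6533136 = 143431380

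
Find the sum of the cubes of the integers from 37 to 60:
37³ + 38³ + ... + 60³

Use ∑_{k=1}^{n} k³ = [n(n+1)/2]², then subtract the first 36 terms.
∑_{k=1}^{60} k³ = [60×61/2]² = 1830² = 3348900
∑_{k=1}^{36} k³ = [36×37/2]² = 666² = 443556
∑_{k=37}^{60} k³ = 3348900 - 443556 = 2905344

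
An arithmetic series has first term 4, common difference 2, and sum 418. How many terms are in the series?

Using S = n/2 × [2a + (n-1)d]
418 = n/2 × [2(4) + (n-1)(2)]
418 = n/2 × [8 + 2n - 2]
836 = n × [6 + 2n]
2n² + (6)n - 836 = 0
Discriminant: Δ = (6)² - 4(2)(-836) = 36 + 6688 = 6724
√Δ = 82
n = [-(6) + √Δ] / (2·2) = (-6 + 82) / 4 = 76 / 4 = 19
(The negative root is discarded since n must be a positive integer.)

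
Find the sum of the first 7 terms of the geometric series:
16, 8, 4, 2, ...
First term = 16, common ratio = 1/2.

Sₙ = a(1 - rⁿ) / (1 - r)
S_7 = 16(1 - (1/2)^7) / (1 - (1/2))
S_7 = 16(1 - (1/128)) / (1/2)
S_7 = 127/4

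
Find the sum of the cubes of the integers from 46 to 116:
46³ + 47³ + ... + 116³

Use ∑_{k=1}^{n} k³ = [n(n+1)/2]², then subtract the first 45 terms.
∑_{k=1}^{116} k³ = [116×117/2]² = 6786² = 46049796
∑_{k=1}^{45} k³ = [45×46/2]² = 1035² = 1071225
∑_{k=46}^{116} k³ = 46049796 - 1071225 = 44978571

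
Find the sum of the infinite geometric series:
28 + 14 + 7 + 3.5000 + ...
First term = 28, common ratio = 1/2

For |r| < 1, S = a / (1 - r)
S = 28 / (1 - (1/2))
S = 28 / (1/2)
S = 56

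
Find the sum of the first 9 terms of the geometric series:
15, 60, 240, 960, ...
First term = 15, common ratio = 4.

Sₙ = a(1 - rⁿ) / (1 - r)
S_9 = 15(1 - 4^9) / (1 - 4)
S_9 = 15(1 - 262144) / (-3)
S_9 = 1310715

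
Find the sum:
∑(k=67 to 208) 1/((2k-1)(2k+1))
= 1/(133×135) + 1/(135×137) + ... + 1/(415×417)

Partial fractions: 1/((2k-1)(2k+1)) = (1/2)[1/(2k-1) - 1/(2k+1)]
The series telescopes:
= (1/2)[1/133 - 1/417]
= 142/55461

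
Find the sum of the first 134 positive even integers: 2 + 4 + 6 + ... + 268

Sum of first n even numbers = n(n+1)
= 134×135
= 18090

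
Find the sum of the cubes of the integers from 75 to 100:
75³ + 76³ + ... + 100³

Use ∑_{k=1}^{n} k³ = [n(n+1)/2]², then subtract the first 74 terms.
∑_{k=1}^{100} k³ = [100×101/2]² = 5050² = 25502500
∑_{k=1}^{74} k³ = [74×75/2]² = 2775² = 7700625
∑_{k=75}^{100} k³ = 25502500 - 7700625 = 17801875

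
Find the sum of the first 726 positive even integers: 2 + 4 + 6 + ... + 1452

Sum of first n even numbers = n(n+1)
= 726×727
= 527802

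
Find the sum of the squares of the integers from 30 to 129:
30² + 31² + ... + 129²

Use ∑_{k=1}^{n} k² = n(n+1)(2n+1)/6, then subtract the first 29 terms.
∑_{k=1}^{129} k² = 129×130×259/6 = 723905
∑_{k=1}^{29} k² = 29×30×59/6 = 8555
∑_{k=30}^{129} k² = 723905 - 8555 = 715350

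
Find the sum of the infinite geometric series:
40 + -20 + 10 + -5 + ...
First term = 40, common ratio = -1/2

For |r| < 1, S = a / (1 - r)
S = 40 / (1 - (-1/2))
S = 40 / (3/2)
S = 80/3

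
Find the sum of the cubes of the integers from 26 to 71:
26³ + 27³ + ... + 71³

Use ∑_{k=1}^{n} k³ = [n(n+1)/2]², then subtract the first 25 terms.
∑_{k=1}^{71} k³ = [71×72/2]² = 2556² = 6533136
∑_{k=1}^{25} k³ = [25×26/2]² = 325² = 105625
∑_{k=26}^{71} k³ = 6533136 - 105625 = 6427511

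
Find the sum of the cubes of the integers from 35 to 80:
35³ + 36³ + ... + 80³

Use ∑_{k=1}^{n} k³ = [n(n+1)/2]², then subtract the first 34 terms.
∑_{k=1}^{80} k³ = [80×81/2]² = 3240² = 10497600
∑_{k=1}^{34} k³ = [34×35/2]² = 595² = 354025
∑_{k=35}^{80} k³ = 10497600 - 354025 = 10143575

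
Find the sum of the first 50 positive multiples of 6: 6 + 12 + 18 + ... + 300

Factor out 6: = 6(1 + 2 + ... + 50) = 6 × n(n+1)/2
= 6 × 50×51/2
= 6 × 1275
= 7650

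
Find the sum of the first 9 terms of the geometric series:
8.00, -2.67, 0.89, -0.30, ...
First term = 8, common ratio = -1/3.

Sₙ = a(1 - rⁿ) / (1 - r)
S_9 = 8(1 - (-1/3)^9) / (1 - (-1/3))
S_9 = 8(1 - (-1/19683)) / (4/3)
S_9 = 39368/6561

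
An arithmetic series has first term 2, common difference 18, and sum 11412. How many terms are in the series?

Using S = n/2 × [2a + (n-1)d]
11412 = n/2 × [2(2) + (n-1)(18)]
11412 = n/2 × [4 + 18n - 18]
22824 = n × [-14 + 18n]
18n² + (-14)n - 22824 = 0
Discriminant: Δ = (-14)² - 4(18)(-22824) = 196 + 1643328 = 1643524
√Δ = 1282
n = [-(-14) + √Δ] / (2·18) = (14 + 1282) / 36 = 1296 / 36 = 36
(The negative root is discarded since n must be a positive integer.)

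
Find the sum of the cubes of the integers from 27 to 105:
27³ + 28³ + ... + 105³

Use ∑_{k=1}^{n} k³ = [n(n+1)/2]², then subtract the first 26 terms.
∑_{k=1}^{105} k³ = [105×106/2]² = 5565² = 30969225
∑_{k=1}^{26} k³ = [26×27/2]² = 351² = 123201
∑_{k=27}^{105} k³ = 30969225 - 123201 = 30846024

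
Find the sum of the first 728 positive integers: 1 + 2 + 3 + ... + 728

Formula: ∑k = n(n+1)/2
= 728×729/2
= 530712/2
= 265356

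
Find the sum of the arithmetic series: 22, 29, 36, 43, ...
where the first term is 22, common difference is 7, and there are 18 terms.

Sₙ = n/2 × (first + last)
Last term = a + (n-1)d = 22 + (18-1)×7 = 141
S_18 = 18/2 × (22 + 141)
S_18 = 18/2 × 163 = 1467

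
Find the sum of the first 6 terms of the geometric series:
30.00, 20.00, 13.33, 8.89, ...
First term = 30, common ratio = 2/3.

Sₙ = a(1 - rⁿ) / (1 - r)
S_6 = 30(1 - (2/3)^6) / (1 - (2/3))
S_6 = 30(1 - (64/729)) / (1/3)
S_6 = 6650/81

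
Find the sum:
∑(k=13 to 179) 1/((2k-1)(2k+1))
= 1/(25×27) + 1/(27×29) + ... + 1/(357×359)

Partial fractions: 1/((2k-1)(2k+1)) = (1/2)[1/(2k-1) - 1/(2k+1)]
The series telescopes:
= (1/2)[1/25 - 1/359]
= 167/8975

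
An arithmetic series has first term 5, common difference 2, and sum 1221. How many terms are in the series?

Using S = n/2 × [2a + (n-1)d]
1221 = n/2 × [2(5) + (n-1)(2)]
1221 = n/2 × [10 + 2n - 2]
2442 = n × [8 + 2n]
2n² + (8)n - 2442 = 0
Discriminant: Δ = (8)² - 4(2)(-2442) = 64 + 19536 = 19600
√Δ = 140
n = [-(8) + √Δ] / (2·2) = (-8 + 140) / 4 = 132 / 4 = 33
(The negative root is discarded since n must be a positive integer.)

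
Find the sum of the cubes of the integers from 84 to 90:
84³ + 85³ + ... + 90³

Use ∑_{k=1}^{n} k³ = [n(n+1)/2]², then subtract the first 83 terms.
∑_{k=1}^{90} k³ = [90×91/2]² = 4095² = 16769025
∑_{k=1}^{83} k³ = [83×84/2]² = 3486² = 12152196
∑_{k=84}^{90} k³ = 16769025 - 12152196 = 4616829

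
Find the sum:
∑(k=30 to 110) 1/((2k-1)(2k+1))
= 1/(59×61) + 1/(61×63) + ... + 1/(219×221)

Partial fractions: 1/((2k-1)(2k+1)) = (1/2)[1/(2k-1) - 1/(2k+1)]
The series telescopes:
= (1/2)[1/59 - 1/221]
= 81/13039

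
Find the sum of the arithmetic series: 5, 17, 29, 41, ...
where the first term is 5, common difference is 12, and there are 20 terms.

Sₙ = n/2 × (first + last)
Last term = a + (n-1)d = 5 + (20-1)×12 = 233
S_20 = 20/2 × (5 + 233)
S_20 = 20/2 × 238 = 2380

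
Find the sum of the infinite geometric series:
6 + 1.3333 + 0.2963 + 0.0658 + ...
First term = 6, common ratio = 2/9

For |r| < 1, S = a / (1 - r)
S = 6 / (1 - (2/9))
S = 6 / (7/9)
S = 54/7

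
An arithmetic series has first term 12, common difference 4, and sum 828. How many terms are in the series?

Using S = n/2 × [2a + (n-1)d]
828 = n/2 × [2(12) + (n-1)(4)]
828 = n/2 × [24 + 4n - 4]
1656 = n × [20 + 4n]
4n² + (20)n - 1656 = 0
Discriminant: Δ = (20)² - 4(4)(-1656) = 400 + 26496 = 26896
√Δ = 164
n = [-(20) + √Δ] / (2·4) = (-20 + 164) / 8 = 144 / 8 = 18
(The negative root is discarded since n must be a positive integer.)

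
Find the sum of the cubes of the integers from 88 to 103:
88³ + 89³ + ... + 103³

Use ∑_{k=1}^{n} k³ = [n(n+1)/2]², then subtract the first 87 terms.
∑_{k=1}^{103} k³ = [103×104/2]² = 5356² = 28686736
∑_{k=1}^{87} k³ = [87×88/2]² = 3828² = 14653584
∑_{k=88}^{103} k³ = 28686736 - 14653584 = 14033152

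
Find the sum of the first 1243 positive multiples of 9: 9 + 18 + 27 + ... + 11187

Factor out 9: = 9(1 + 2 + ... + 1243) = 9 × n(n+1)/2
= 9 × 1243×1244/2
= 9 × 773146
= 6958314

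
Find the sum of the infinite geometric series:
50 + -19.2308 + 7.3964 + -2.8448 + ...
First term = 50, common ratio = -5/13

For |r| < 1, S = a / (1 - r)
S = 50 / (1 - (-5/13))
S = 50 / (18/13)
S = 325/9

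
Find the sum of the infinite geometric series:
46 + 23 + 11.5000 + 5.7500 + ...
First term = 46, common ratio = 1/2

For |r| < 1, S = a / (1 - r)
S = 46 / (1 - (1/2))
S = 46 / (1/2)
S = 92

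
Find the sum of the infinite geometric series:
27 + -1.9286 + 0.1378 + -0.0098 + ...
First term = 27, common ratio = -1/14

For |r| < 1, S = a / (1 - r)
S = 27 / (1 - (-1/14))
S = 27 / (15/14)
S = 126/5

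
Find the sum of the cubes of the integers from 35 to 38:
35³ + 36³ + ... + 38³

Use ∑_{k=1}^{n} k³ = [n(n+1)/2]², then subtract the first 34 terms.
∑_{k=1}^{38} k³ = [38×39/2]² = 741² = 549081
∑_{k=1}^{34} k³ = [34×35/2]² = 595² = 354025
∑_{k=35}^{38} k³ = 549081 - 354025 = 195056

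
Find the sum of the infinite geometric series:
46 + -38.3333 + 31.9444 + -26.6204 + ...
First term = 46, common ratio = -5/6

For |r| < 1, S = a / (1 - r)
S = 46 / (1 - (-5/6))
S = 46 / (11/6)
S = 276/11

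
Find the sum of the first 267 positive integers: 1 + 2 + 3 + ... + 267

Formula: ∑k = n(n+1)/2
= 267×268/2
= 71556/2
= 35778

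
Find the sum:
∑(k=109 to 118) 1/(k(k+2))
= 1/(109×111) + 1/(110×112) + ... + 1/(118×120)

Partial fractions: 1/(k(k+2)) = (1/2)[1/k - 1/(k+2)]
Telescoping leaves the first two and last two terms:
= (1/2)[1/109 + 1/110 - 1/119 - 1/120]
= 26171/34243440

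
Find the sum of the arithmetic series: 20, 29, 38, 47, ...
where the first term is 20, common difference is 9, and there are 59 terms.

Sₙ = n/2 × (first + last)
Last term = a + (n-1)d = 20 + (59-1)×9 = 542
S_59 = 59/2 × (20 + 542)
S_59 = 59/2 × 562 = 16579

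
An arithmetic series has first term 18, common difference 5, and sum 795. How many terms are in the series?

Using S = n/2 × [2a + (n-1)d]
795 = n/2 × [2(18) + (n-1)(5)]
795 = n/2 × [36 + 5n - 5]
1590 = n × [31 + 5n]
5n² + (31)n - 1590 = 0
Discriminant: Δ = (31)² - 4(5)(-1590) = 961 + 31800 = 32761
√Δ = 181
n = [-(31) + √Δ] / (2·5) = (-31 + 181) / 10 = 150 / 10 = 15
(The negative root is discarded since n must be a positive integer.)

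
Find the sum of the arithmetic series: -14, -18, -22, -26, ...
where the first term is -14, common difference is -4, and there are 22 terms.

Sₙ = n/2 × (first + last)
Last term = a + (n-1)d = -14 + (22-1)×(-4) = -98
S_22 = 22/2 × (-14 + (-98))
S_22 = 22/2 × (-112) = -1232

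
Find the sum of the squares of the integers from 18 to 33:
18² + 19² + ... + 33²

Use ∑_{k=1}^{n} k² = n(n+1)(2n+1)/6, then subtract the first 17 terms.
∑_{k=1}^{33} k² = 33×34×67/6 = 12529
∑_{k=1}^{17} k² = 17×18×35/6 = 1785
∑_{k=18}^{33} k² = 12529 - 1785 = 10744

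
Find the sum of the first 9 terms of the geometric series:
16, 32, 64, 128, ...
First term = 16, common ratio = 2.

Sₙ = a(1 - rⁿ) / (1 - r)
S_9 = 16(1 - 2^9) / (1 - 2)
S_9 = 16(1 - 512) / (-1)
S_9 = 8176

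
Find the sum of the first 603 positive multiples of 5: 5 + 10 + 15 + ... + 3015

Factor out 5: = 5(1 + 2 + ... + 603) = 5 × n(n+1)/2
= 5 × 603×604/2
= 5 × 182106
= 910530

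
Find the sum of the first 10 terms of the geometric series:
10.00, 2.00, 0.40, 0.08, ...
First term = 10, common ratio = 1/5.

Sₙ = a(1 - rⁿ) / (1 - r)
S_10 = 10(1 - (1/5)^10) / (1 - (1/5))
S_10 = 10(1 - (1/9765625)) / (4/5)
S_10 = 4882812/390625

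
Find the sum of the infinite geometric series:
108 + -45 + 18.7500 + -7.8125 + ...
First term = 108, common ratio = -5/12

For |r| < 1, S = a / (1 - r)
S = 108 / (1 - (-5/12))
S = 108 / (17/12)
S = 1296/17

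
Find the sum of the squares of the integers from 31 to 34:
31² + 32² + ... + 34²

Use ∑_{k=1}^{n} k² = n(n+1)(2n+1)/6, then subtract the first 30 terms.
∑_{k=1}^{34} k² = 34×35×69/6 = 13685
∑_{k=1}^{30} k² = 30×31×61/6 = 9455
∑_{k=31}^{34} k² = 13685 - 9455 = 4230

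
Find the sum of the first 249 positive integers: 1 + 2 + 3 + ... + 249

Formula: ∑k = n(n+1)/2
= 249×250/2
= 62250/2
= 31125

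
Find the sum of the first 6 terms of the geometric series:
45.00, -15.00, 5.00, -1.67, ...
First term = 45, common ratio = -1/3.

Sₙ = a(1 - rⁿ) / (1 - r)
S_6 = 45(1 - (-1/3)^6) / (1 - (-1/3))
S_6 = 45(1 - (1/729)) / (4/3)
S_6 = 910/27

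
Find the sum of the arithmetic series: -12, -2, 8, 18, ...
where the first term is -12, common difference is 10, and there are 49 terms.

Sₙ = n/2 × (first + last)
Last term = a + (n-1)d = -12 + (49-1)×10 = 468
S_49 = 49/2 × (-12 + 468)
S_49 = 49/2 × 456 = 11172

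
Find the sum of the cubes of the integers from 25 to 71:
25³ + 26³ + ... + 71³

Use ∑_{k=1}^{n} k³ = [n(n+1)/2]², then subtract the first 24 terms.
∑_{k=1}^{71} k³ = [71×72/2]² = 2556² = 6533136
∑_{k=1}^{24} k³ = [24×25/2]² = 300² = 90000
∑_{k=25}^{71} k³ = 6533136 - 90000 = 6443136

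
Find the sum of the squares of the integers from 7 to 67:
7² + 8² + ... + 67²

Use ∑_{k=1}^{n} k² = n(n+1)(2n+1)/6, then subtract the first 6 terms.
∑_{k=1}^{67} k² = 67×68×135/6 = 102510
∑_{k=1}^{6} k² = 6×7×13/6 = 91
∑_{k=7}^{67} k² = 102510 - 91 = 102419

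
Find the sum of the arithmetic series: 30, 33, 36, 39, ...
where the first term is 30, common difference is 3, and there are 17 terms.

Sₙ = n/2 × (first + last)
Last term = a + (n-1)d = 30 + (17-1)×3 = 78
S_17 = 17/2 × (30 + 78)
S_17 = 17/2 × 108 = 918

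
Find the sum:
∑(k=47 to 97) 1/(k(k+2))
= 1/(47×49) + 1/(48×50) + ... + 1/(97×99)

Partial fractions: 1/(k(k+2)) = (1/2)[1/k - 1/(k+2)]
Telescoping leaves the first two and last two terms:
= (1/2)[1/47 + 1/48 - 1/98 - 1/99]
= 79543/7295904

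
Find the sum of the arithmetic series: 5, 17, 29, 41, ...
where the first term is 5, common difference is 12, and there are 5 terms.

Sₙ = n/2 × (first + last)
Last term = a + (n-1)d = 5 + (5-1)×12 = 53
S_5 = 5/2 × (5 + 53)
S_5 = 5/2 × 58 = 145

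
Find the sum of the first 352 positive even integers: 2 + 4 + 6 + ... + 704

Sum of first n even numbers = n(n+1)
= 352×353
= 124256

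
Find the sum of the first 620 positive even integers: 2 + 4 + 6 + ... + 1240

Sum of first n even numbers = n(n+1)
= 620×621
= 385020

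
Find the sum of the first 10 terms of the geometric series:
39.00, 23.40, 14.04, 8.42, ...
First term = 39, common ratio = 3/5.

Sₙ = a(1 - rⁿ) / (1 - r)
S_10 = 39(1 - (3/5)^10) / (1 - (3/5))
S_10 = 39(1 - (59049/9765625)) / (2/5)
S_10 = 189278232/1953125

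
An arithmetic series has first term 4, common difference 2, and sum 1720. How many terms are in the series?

Using S = n/2 × [2a + (n-1)d]
1720 = n/2 × [2(4) + (n-1)(2)]
1720 = n/2 × [8 + 2n - 2]
3440 = n × [6 + 2n]
2n² + (6)n - 3440 = 0
Discriminant: Δ = (6)² - 4(2)(-3440) = 36 + 27520 = 27556
√Δ = 166
n = [-(6) + √Δ] / (2·2) = (-6 + 166) / 4 = 160 / 4 = 40
(The negative root is discarded since n must be a positive integer.)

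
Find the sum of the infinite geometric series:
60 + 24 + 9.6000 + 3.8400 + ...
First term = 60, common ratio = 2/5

For |r| < 1, S = a / (1 - r)
S = 60 / (1 - (2/5))
S = 60 / (3/5)
S = 100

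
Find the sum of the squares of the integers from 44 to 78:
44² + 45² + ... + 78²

Use ∑_{k=1}^{n} k² = n(n+1)(2n+1)/6, then subtract the first 43 terms.
∑_{k=1}^{78} k² = 78×79×157/6 = 161239
∑_{k=1}^{43} k² = 43×44×87/6 = 27434
∑_{k=44}^{78} k² = 161239 - 27434 = 133805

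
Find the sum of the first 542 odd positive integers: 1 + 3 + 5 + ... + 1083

Sum of first n odd numbers = n²
= 542²
= 293764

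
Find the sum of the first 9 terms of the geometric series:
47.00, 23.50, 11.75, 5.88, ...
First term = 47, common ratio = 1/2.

Sₙ = a(1 - rⁿ) / (1 - r)
S_9 = 47(1 - (1/2)^9) / (1 - (1/2))
S_9 = 47(1 - (1/512)) / (1/2)
S_9 = 24017/256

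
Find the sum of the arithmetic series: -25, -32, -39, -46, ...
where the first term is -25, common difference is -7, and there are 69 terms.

Sₙ = n/2 × (first + last)
Last term = a + (n-1)d = -25 + (69-1)×(-7) = -501
S_69 = 69/2 × (-25 + (-501))
S_69 = 69/2 × (-526) = -18147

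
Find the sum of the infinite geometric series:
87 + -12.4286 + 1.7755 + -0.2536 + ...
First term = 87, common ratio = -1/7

For |r| < 1, S = a / (1 - r)
S = 87 / (1 - (-1/7))
S = 87 / (8/7)
S = 609/8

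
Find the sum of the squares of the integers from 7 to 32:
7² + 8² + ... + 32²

Use ∑_{k=1}^{n} k² = n(n+1)(2n+1)/6, then subtract the first 6 terms.
∑_{k=1}^{32} k² = 32×33×65/6 = 11440
∑_{k=1}^{6} k² = 6×7×13/6 = 91
∑_{k=7}^{32} k² = 11440 - 91 = 11349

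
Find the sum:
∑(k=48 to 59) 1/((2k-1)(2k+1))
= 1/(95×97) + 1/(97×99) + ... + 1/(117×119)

Partial fractions: 1/((2k-1)(2k+1)) = (1/2)[1/(2k-1) - 1/(2k+1)]
The series telescopes:
= (1/2)[1/95 - 1/119]
= 12/11305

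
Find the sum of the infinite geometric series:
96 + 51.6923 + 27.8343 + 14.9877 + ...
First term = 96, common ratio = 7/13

For |r| < 1, S = a / (1 - r)
S = 96 / (1 - (7/13))
S = 96 / (6/13)
S = 208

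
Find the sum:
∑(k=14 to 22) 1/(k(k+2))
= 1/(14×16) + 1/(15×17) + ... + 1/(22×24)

Partial fractions: 1/(k(k+2)) = (1/2)[1/k - 1/(k+2)]
Telescoping leaves the first two and last two terms:
= (1/2)[1/14 + 1/15 - 1/23 - 1/24]
= 341/12880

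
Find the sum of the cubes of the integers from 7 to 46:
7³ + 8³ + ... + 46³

Use ∑_{k=1}^{n} k³ = [n(n+1)/2]², then subtract the first 6 terms.
∑_{k=1}^{46} k³ = [46×47/2]² = 1081² = 1168561
∑_{k=1}^{6} k³ = [6×7/2]² = 21² = 441
∑_{k=7}^{46} k³ = 1168561 - 441 = 1168120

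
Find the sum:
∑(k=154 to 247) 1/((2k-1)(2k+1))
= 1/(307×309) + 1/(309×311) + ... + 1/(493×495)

Partial fractions: 1/((2k-1)(2k+1)) = (1/2)[1/(2k-1) - 1/(2k+1)]
The series telescopes:
= (1/2)[1/307 - 1/495]
= 94/151965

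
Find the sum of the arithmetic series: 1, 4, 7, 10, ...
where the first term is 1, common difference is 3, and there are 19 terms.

Sₙ = n/2 × (first + last)
Last term = a + (n-1)d = 1 + (19-1)×3 = 55
S_19 = 19/2 × (1 + 55)
S_19 = 19/2 × 56 = 532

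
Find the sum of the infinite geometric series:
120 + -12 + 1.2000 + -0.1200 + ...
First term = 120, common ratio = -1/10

For |r| < 1, S = a / (1 - r)
S = 120 / (1 - (-1/10))
S = 120 / (11/10)
S = 1200/11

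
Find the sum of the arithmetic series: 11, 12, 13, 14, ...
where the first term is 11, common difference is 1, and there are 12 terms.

Sₙ = n/2 × (first + last)
Last term = a + (n-1)d = 11 + (12-1)×1 = 22
S_12 = 12/2 × (11 + 22)
S_12 = 12/2 × 33 = 198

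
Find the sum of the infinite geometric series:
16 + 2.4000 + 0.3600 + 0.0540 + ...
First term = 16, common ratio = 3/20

For |r| < 1, S = a / (1 - r)
S = 16 / (1 - (3/20))
S = 16 / (17/20)
S = 320/17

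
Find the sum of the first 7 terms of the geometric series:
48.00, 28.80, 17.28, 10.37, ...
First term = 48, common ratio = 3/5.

Sₙ = a(1 - rⁿ) / (1 - r)
S_7 = 48(1 - (3/5)^7) / (1 - (3/5))
S_7 = 48(1 - (2187/78125)) / (2/5)
S_7 = 1822512/15625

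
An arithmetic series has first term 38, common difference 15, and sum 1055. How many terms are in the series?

Using S = n/2 × [2a + (n-1)d]
1055 = n/2 × [2(38) + (n-1)(15)]
1055 = n/2 × [76 + 15n - 15]
2110 = n × [61 + 15n]
15n² + (61)n - 2110 = 0
Discriminant: Δ = (61)² - 4(15)(-2110) = 3721 + 126600 = 130321
√Δ = 361
n = [-(61) + √Δ] / (2·15) = (-61 + 361) / 30 = 300 / 30 = 10
(The negative root is discarded since n must be a positive integer.)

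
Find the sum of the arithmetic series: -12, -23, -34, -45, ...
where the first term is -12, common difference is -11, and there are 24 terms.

Sₙ = n/2 × (first + last)
Last term = a + (n-1)d = -12 + (24-1)×(-11) = -265
S_24 = 24/2 × (-12 + (-265))
S_24 = 24/2 × (-277) = -3324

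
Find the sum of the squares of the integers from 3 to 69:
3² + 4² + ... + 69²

Use ∑_{k=1}^{n} k² = n(n+1)(2n+1)/6, then subtract the first 2 terms.
∑_{k=1}^{69} k² = 69×70×139/6 = 111895
∑_{k=1}^{2} k² = 2×3×5/6 = 5
∑_{k=3}^{69} k² = 111895 - 5 = 111890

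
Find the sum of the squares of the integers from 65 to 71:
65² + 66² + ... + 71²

Use ∑_{k=1}^{n} k² = n(n+1)(2n+1)/6, then subtract the first 64 terms.
∑_{k=1}^{71} k² = 71×72×143/6 = 121836
∑_{k=1}^{64} k² = 64×65×129/6 = 89440
∑_{k=65}^{71} k² = 121836 - 89440 = 32396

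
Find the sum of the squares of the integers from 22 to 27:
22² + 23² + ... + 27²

Use ∑_{k=1}^{n} k² = n(n+1)(2n+1)/6, then subtract the first 21 terms.
∑_{k=1}^{27} k² = 27×28×55/6 = 6930
∑_{k=1}^{21} k² = 21×22×43/6 = 3311
∑_{k=22}^{27} k² = 6930 - 3311 = 3619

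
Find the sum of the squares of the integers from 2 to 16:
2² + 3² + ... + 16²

Use ∑_{k=1}^{n} k² = n(n+1)(2n+1)/6, then subtract the first 1 terms.
∑_{k=1}^{16} k² = 16×17×33/6 = 1496
∑_{k=1}^{1} k² = 1×2×3/6 = 1
∑_{k=2}^{16} k² = 1496 - 1 = 1495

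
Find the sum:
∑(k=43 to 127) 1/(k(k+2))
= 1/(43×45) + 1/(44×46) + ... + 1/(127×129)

Partial fractions: 1/(k(k+2)) = (1/2)[1/k - 1/(k+2)]
Telescoping leaves the first two and last two terms:
= (1/2)[1/43 + 1/44 - 1/128 - 1/129]
= 5525/363264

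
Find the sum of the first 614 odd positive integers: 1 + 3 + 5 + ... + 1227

Sum of first n odd numbers = n²
= 614²
= 376996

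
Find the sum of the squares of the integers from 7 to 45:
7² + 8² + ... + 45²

Use ∑_{k=1}^{n} k² = n(n+1)(2n+1)/6, then subtract the first 6 terms.
∑_{k=1}^{45} k² = 45×46×91/6 = 31395
∑_{k=1}^{6} k² = 6×7×13/6 = 91
∑_{k=7}^{45} k² = 31395 - 91 = 31304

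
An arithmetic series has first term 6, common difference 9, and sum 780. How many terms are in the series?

Using S = n/2 × [2a + (n-1)d]
780 = n/2 × [2(6) + (n-1)(9)]
780 = n/2 × [12 + 9n - 9]
1560 = n × [3 + 9n]
9n² + (3)n - 1560 = 0
Discriminant: Δ = (3)² - 4(9)(-1560) = 9 + 56160 = 56169
√Δ = 237
n = [-(3) + √Δ] / (2·9) = (-3 + 237) / 18 = 234 / 18 = 13
(The negative root is discarded since n must be a positive integer.)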